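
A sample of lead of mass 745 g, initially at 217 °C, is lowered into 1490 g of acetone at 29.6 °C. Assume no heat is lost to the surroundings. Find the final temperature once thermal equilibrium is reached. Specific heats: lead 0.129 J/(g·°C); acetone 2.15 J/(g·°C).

Net heat exchanged in the isolated system is zero:
745·0.129·(T − 217) + 1490·2.15·(T − 29.6) = 0
96.11(T − 217) + 3203.5(T − 29.6) = 0
(96.11 + 3203.5) T = 96.11·217 + 3203.5·29.6
T = 115678 / 3299.6 = 35.1 °C

T_f ≈ 35.1 °C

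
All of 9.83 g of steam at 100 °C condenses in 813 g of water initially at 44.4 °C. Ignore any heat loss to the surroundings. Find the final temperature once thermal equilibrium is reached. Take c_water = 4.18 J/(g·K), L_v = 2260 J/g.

T_f ≈ 51.5 °C

Sum of m c ΔT and latent-heat terms is zero:
steam→water at 100 °C releases m L_v = 9.83×2260 = 22216; condensed water 100 °C→T: 41.09(T − 100); water warms: 813×4.18×(T − 44.4) = 3398.3(T − 44.4)
3439.4 T = 22216 + 4108.9 + 150886 = 177211
T ≈ 51.52 °C — below 100 °C, confirming all the steam condensed.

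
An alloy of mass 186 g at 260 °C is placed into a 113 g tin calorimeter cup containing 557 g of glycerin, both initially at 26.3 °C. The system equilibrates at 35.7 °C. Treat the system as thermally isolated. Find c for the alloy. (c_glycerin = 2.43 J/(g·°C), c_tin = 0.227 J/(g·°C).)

c ≈ 0.311 J/(g·°C)

Energy conservation, ΣQ = 0:
186×c×(35.7 − 260) + 557×2.43×(35.7 − 26.3) + 113×0.227×(35.7 − 26.3) = 0
-41720 c = -12964
c = -12964/-41720 ≈ 0.3107 J/(g·°C)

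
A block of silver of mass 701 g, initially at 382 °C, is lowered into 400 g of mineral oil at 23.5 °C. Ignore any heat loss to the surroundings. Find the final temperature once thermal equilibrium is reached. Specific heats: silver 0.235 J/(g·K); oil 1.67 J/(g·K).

Taking heat into each body as positive, Σ m c ΔT = 0:
701×0.235×(T − 382) + 400×1.67×(T − 23.5) = 0
164.73(T − 382) + 668(T − 23.5) = 0
832.74 T = 78627
T ≈ 94.42 °C

T_f ≈ 94.4 °C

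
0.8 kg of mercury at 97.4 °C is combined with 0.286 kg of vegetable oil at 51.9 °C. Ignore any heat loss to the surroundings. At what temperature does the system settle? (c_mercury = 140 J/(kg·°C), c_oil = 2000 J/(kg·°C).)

T_f ≈ 59.4 °C

T_f = Σ m_i c_i T_i / Σ m_i c_i:
T_f = (112*97.4 + 572*51.9) / (112 + 572)
    = 40596 / 684 ≈ 59.35 °C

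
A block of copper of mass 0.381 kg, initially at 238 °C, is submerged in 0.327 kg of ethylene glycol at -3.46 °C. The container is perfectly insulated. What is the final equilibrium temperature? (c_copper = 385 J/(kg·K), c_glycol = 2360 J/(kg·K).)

T_f ≈ 35.1 °C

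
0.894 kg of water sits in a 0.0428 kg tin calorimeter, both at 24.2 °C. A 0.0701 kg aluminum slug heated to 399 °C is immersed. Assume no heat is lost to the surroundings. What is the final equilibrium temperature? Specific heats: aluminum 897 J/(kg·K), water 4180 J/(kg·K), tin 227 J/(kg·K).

T_f ≈ 30.4 °C

With ΣQ=0 the equilibrium temperature is the m·c-weighted mean:
T_f = (62.88×399 + 3736.9×24.2 + 9.716×24.2) / (62.88 + 3736.9 + 9.716)
    = 115758 / 3809.5 ≈ 30.39 °C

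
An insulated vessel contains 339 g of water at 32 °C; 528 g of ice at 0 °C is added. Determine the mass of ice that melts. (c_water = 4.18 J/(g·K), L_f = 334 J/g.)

m_melted ≈ 136 g

Water can give up m c ΔT = 339·4.18·32 = 45345 J before reaching 0 °C.
To melt every bit of ice: 528·334 = 176352 J.
45345 J < 176352 J, so only part of the ice melts and the system sits at 0 °C.
m_melted·334 = 45345  ⇒  m_melted ≈ 135.8 g.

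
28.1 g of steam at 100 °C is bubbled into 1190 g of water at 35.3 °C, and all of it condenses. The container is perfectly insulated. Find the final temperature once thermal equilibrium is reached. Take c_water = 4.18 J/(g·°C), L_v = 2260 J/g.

T_f ≈ 49.3 °C

Sum of m c ΔT and latent-heat terms is zero:
condense steam: −28.1×2260 = −63506
  condensate cools 100→T: 28.1×4.18×(T − 100) = 117.46(T − 100)
  water warms: 1190×4.18×(T − 35.3) = 4974.2(T − 35.3)
5091.7 T = 63506 + 11746 + 175589 = 250841
T ≈ 49.27 °C (< 100 °C, so full condensation is consistent).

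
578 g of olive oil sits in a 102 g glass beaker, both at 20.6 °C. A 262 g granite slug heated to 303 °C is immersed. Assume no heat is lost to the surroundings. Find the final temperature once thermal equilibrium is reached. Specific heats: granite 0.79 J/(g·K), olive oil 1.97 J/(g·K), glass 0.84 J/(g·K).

T_f ≈ 61.4 °C

T_f = Σ m_i c_i T_i / Σ m_i c_i:
T_f = (206.98·303 + 1138.7·20.6 + 85.68·20.6) / (206.98 + 1138.7 + 85.68)
    = 87936 / 1431.3 ≈ 61.44 °C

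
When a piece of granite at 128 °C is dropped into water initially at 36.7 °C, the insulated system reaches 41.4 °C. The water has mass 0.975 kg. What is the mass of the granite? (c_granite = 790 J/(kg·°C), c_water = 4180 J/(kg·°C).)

|Q_granite| = |Q_water|:
m×790×(128 − 41.4) = 0.975×4180×(41.4 − 36.7)
68414 m = 19155  ⇒  m ≈ 0.28 kg

m ≈ 0.28 kg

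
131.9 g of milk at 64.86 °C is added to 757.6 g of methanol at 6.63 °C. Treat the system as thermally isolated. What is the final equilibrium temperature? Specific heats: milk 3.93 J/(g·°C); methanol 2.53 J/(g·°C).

T_f ≈ 19.0 °C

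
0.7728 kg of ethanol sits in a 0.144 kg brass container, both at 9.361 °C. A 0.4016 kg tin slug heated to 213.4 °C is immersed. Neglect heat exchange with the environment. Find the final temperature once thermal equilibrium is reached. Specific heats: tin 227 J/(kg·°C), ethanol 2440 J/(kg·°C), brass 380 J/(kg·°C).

With ΣQ=0 the equilibrium temperature is the m·c-weighted mean:
T_f = (91.16*213.4 + 1885.6*9.361 + 54.72*9.361) / (91.16 + 1885.6 + 54.72)
    = 37618 / 2031.5 ≈ 18.52 °C

T_f ≈ 18.5 °C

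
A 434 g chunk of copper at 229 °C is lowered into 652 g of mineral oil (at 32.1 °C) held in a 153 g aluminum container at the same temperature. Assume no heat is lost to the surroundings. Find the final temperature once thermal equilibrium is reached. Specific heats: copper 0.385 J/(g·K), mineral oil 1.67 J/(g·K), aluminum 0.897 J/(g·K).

T_f ≈ 55.7 °C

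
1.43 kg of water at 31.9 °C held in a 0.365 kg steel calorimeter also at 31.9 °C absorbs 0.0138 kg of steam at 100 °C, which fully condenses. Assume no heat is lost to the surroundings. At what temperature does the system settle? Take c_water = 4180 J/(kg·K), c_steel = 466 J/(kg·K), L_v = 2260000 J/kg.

Heat gained plus heat lost sum to zero:
latent heat released on condensation: 0.0138·2260000 = 31188
  condensed water 100 °C→T: 57.68(T − 100)
  water warms: 1.43·4180·(T − 31.9) = 5977.4(T − 31.9)
  steel cup: 0.365·466·(T − 31.9) = 170.09(T − 31.9)
6205.2 T = 31188 + 5768.4 + 196105 = 233061
T ≈ 37.56 °C — below 100 °C, confirming all the steam condensed.

T_f ≈ 37.6 °C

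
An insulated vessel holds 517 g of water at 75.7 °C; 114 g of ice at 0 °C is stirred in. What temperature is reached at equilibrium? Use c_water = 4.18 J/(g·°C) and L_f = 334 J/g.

Sum of m c ΔT and latent-heat terms is zero:
latent heat to melt: 114·334 = 38076; warm the meltwater: 476.52 T; water cools: 517·4.18·(T − 75.7) = 2161.1(T − 75.7)
2637.6 T = 163592 − 38076 = 125516
T ≈ 47.59 °C. Since T > 0 °C, the all-ice-melts assumption holds.

T_f ≈ 47.6 °C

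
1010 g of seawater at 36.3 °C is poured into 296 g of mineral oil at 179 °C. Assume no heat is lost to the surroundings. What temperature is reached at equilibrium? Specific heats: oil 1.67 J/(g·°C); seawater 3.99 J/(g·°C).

Set heat shed by the hot body equal to heat absorbed by the cold body:
296*1.67*(179 − T) = 1010*3.99*(T − 36.3)
494.32(179 − T) = 4029.9(T − 36.3)
4524.2 T = 234769  ⇒  T ≈ 51.89 °C

T_f ≈ 51.9 °C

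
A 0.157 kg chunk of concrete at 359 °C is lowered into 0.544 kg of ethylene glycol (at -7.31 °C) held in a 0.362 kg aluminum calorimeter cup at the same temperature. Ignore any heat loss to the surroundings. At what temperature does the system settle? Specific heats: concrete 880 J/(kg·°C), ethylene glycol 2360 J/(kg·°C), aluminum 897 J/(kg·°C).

With ΣQ=0 the equilibrium temperature is the m·c-weighted mean:
T_f = (138.16·359 + 1283.8·(-7.31) + 324.71·(-7.31)) / (138.16 + 1283.8 + 324.71)
    = 37841 / 1746.7 ≈ 21.66 °C

T_f ≈ 21.7 °C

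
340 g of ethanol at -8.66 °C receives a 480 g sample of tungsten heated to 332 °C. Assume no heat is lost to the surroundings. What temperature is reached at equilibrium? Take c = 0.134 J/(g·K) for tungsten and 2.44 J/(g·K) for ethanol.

T_f ≈ 15.9 °C

Energy conservation, ΣQ = 0:
480×0.134×(T − 332) + 340×2.44×(T − (-8.66)) = 0
64.32(T − 332) + 829.6(T − (-8.66)) = 0
(64.32 + 829.6) T = 64.32×332 + 829.6×(-8.66)
T = 14170/893.92 ≈ 15.85 °C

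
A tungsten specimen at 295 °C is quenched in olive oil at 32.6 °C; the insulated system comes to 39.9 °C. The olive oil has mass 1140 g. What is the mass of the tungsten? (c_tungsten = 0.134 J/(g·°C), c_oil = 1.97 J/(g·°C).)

m ≈ 480 g

Net heat exchanged in the isolated system is zero:
m×0.134×(39.9 − 295) + 1140×1.97×(39.9 − 32.6) = 0
-34.18 m = -16394
m = -16394/-34.18 ≈ 479.6 g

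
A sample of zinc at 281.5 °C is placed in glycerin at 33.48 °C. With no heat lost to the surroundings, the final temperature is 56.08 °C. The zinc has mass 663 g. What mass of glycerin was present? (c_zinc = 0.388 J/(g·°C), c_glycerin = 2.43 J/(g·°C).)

m ≈ 1060 g

Energy conservation, ΣQ = 0:
663·0.388·(56.08 − 281.5) + m·2.43·(56.08 − 33.48) = 0
54.92 m = 57988
m = 57988/54.92 ≈ 1056 g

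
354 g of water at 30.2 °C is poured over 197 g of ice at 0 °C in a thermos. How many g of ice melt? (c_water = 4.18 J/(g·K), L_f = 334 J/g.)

Heat available from the water dropping to 0 °C: 354×4.18×30.2 = 44688 J.
Fully melting the ice requires m_ice L_f = 197×334 = 65798 J.
That's not enough to melt it all — equilibrium is at 0 °C with ice remaining.
m_melted×334 = 44688  ⇒  m_melted ≈ 133.8 g.

m_melted ≈ 134 g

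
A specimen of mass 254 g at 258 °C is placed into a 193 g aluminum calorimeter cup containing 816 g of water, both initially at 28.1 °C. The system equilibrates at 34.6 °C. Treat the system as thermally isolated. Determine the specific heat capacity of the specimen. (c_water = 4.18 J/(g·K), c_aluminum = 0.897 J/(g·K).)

c ≈ 0.411 J/(g·K)

Taking heat into each body as positive, Σ m c ΔT = 0:
254·c·(34.6 − 258) + 816·4.18·(34.6 − 28.1) + 193·0.897·(34.6 − 28.1) = 0
-56744 c = -23296
c = -23296/-56744 ≈ 0.4105 J/(g·K)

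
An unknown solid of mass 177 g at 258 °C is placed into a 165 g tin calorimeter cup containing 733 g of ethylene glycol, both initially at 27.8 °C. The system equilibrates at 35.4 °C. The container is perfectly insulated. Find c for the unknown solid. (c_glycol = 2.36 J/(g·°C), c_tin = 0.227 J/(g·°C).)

c ≈ 0.341 J/(g·°C)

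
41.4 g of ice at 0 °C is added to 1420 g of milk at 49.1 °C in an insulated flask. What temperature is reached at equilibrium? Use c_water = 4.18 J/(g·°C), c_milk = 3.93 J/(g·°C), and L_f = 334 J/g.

T_f ≈ 45.2 °C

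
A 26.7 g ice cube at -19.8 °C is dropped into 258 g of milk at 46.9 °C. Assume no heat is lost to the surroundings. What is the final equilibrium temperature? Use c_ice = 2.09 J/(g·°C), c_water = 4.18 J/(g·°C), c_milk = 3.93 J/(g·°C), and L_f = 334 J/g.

T_f ≈ 33.3 °C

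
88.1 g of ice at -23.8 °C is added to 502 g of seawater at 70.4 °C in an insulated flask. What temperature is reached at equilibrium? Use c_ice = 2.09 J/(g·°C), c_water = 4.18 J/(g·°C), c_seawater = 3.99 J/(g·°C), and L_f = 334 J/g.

T_f ≈ 45.2 °C

Setting the total heat transfer to zero:
warm ice to 0 °C: 88.1×2.09×(0 − (-23.8)) = 4382.3; fusion: m_ice L_f = 88.1×334 = 29425; meltwater 0→T: 88.1×4.18×T = 368.26 T; seawater: 2003(T − 70.4)
2371.2 T = 141010 − 33808 = 107202
T ≈ 45.21 °C. Since T > 0 °C, the all-ice-melts assumption holds.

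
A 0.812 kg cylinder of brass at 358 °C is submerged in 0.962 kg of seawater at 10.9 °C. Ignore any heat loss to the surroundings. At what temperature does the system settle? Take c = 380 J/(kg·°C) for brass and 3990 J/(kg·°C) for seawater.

T_f ≈ 36.7 °C

Net heat exchanged in the isolated system is zero:
0.812*380*(T − 358) + 0.962*3990*(T − 10.9) = 0
4146.9 T = 152303
T = 152303/4146.9 ≈ 36.73 °C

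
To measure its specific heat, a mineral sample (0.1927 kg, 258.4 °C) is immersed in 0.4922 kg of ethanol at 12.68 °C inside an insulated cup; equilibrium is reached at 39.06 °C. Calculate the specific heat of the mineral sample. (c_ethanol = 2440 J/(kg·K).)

c ≈ 750 J/(kg·K)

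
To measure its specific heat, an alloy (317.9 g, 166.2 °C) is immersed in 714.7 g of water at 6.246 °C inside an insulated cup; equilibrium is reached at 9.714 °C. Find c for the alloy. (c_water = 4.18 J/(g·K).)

Energy conservation, ΣQ = 0:
317.9·c·(9.714 − 166.2) + 714.7·4.18·(9.714 − 6.246) = 0
-49747 c = -10360
c = -10360/-49747 ≈ 0.2083 J/(g·K)

c ≈ 0.208 J/(g·K)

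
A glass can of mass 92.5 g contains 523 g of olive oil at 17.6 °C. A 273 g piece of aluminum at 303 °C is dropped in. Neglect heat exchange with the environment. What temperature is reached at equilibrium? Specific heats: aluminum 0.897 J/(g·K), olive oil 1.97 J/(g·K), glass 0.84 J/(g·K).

T_f ≈ 69.3 °C

Setting the total heat transfer to zero:
273*0.897*(T − 303) + 523*1.97*(T − 17.6) + 92.5*0.84*(T − 17.6) = 0
(244.88 + 1030.3 + 77.7) T = 244.88*303 + 1030.3*17.6 + 77.7*17.6
T = 93700/1352.9 ≈ 69.26 °C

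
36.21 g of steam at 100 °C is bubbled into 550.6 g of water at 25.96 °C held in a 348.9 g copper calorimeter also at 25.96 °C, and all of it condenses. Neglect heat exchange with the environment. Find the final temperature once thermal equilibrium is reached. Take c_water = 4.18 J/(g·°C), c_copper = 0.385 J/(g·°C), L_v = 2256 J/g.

T_f ≈ 61.9 °C

Conservation of energy gives ΣQ = 0:
condense steam: −36.21·2256 = −81690
  condensate cools 100→T: 36.21·4.18·(T − 100) = 151.36(T − 100)
  water warms: 550.6·4.18·(T − 25.96) = 2301.5(T − 25.96)
  copper cup: 348.9·0.385·(T − 25.96) = 134.33(T − 25.96)
2587.2 T = 81690 + 15136 + 63234 = 160060
T ≈ 61.87 °C (< 100 °C, so full condensation is consistent).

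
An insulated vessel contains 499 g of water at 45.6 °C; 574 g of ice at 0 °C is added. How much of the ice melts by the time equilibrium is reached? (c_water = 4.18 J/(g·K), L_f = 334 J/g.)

Cooling the water to 0 °C releases 499×4.18×45.6 = 95113 J.
Fully melting the ice requires m_ice L_f = 574×334 = 191716 J.
95113 J < 191716 J, so only part of the ice melts and the system sits at 0 °C.
m_melted×334 = 95113  ⇒  m_melted ≈ 284.8 g.

m_melted ≈ 285 g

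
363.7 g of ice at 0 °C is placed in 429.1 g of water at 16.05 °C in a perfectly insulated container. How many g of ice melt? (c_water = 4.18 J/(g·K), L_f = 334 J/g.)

m_melted ≈ 86.2 g

Cooling the water to 0 °C releases 429.1·4.18·16.05 = 28788 J.
Melting all 363.7 g of ice would need 363.7·334 = 121476 J.
That's not enough to melt it all — equilibrium is at 0 °C with ice remaining.
Mass melted = 28788/334 ≈ 86.19 g.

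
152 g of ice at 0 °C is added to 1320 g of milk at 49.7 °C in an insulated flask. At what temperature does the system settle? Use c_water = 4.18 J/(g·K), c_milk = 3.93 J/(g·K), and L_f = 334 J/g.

Energy conservation, ΣQ = 0:
latent heat to melt: 152·334 = 50768; meltwater 0→T: 152·4.18·T = 635.36 T; milk: 5187.6(T − 49.7)
5823 T = 257824 − 50768 = 207056
T ≈ 35.56 °C — above 0 °C, consistent with complete melting.

T_f ≈ 35.6 °C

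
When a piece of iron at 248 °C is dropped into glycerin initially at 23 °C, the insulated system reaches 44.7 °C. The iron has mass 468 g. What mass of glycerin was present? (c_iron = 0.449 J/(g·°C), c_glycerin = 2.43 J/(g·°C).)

|Q_iron| = |Q_glycerin|:
468×0.449×(248 − 44.7) = m×2.43×(44.7 − 23)
52.73 m = 42720  ⇒  m ≈ 810.1 g

m ≈ 810 g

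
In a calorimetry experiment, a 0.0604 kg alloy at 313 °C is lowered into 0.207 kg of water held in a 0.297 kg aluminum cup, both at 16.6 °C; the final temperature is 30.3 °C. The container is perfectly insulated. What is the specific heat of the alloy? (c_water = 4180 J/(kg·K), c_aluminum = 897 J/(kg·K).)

c ≈ 908 J/(kg·K)

Taking heat into each body as positive, Σ m c ΔT = 0:
0.0604·c·(30.3 − 313) + 0.207·4180·(30.3 − 16.6) + 0.297·897·(30.3 − 16.6) = 0
-17.08 c = -15504
c = -15504/-17.08 ≈ 908 J/(kg·K)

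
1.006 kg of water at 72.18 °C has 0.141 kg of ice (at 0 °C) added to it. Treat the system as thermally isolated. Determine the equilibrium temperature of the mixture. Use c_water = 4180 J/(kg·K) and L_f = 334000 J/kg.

Heat gained plus heat lost sum to zero:
latent heat to melt: 0.141×334000 = 47094
  warm the meltwater: 589.38 T
  water cools: 1.006×4180×(T − 72.18) = 4205.1(T − 72.18)
4794.5 T = 303523 − 47094 = 256429
T ≈ 53.48 °C (positive, so assuming full melt was valid).

T_f ≈ 53.5 °C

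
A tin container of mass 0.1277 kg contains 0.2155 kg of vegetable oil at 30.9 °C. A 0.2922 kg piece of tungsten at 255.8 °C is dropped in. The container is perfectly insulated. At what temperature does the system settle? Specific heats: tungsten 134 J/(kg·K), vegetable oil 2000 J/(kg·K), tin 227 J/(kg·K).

Taking heat into each body as positive, Σ m c ΔT = 0:
0.2922*134*(T − 255.8) + 0.2155*2000*(T − 30.9) + 0.1277*227*(T − 30.9) = 0
499.14 T = 24229
T ≈ 48.54 °C

T_f ≈ 48.5 °C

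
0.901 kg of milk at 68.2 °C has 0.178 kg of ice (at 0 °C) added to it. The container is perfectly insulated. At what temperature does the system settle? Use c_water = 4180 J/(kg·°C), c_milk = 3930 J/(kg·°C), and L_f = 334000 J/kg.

T_f ≈ 42.5 °C

Heat gained plus heat lost sum to zero:
fusion: m_ice L_f = 0.178·334000 = 59452
  warm the meltwater: 744.04 T
  milk: 3540.9(T − 68.2)
4285 T = 241491 − 59452 = 182039
T ≈ 42.48 °C (positive, so assuming full melt was valid).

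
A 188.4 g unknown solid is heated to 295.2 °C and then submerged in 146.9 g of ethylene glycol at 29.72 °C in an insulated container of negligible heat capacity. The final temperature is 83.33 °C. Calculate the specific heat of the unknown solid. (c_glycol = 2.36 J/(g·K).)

c ≈ 0.466 J/(g·K)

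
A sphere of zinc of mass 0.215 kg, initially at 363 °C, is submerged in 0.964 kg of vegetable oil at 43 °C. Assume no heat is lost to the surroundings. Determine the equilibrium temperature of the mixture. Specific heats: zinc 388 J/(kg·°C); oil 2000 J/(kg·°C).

Conservation of energy gives ΣQ = 0:
0.215*388*(T − 363) + 0.964*2000*(T − 43) = 0
(83.42 + 1928) T = 83.42*363 + 1928*43
T ≈ 56.27 °C

T_f ≈ 56.3 °C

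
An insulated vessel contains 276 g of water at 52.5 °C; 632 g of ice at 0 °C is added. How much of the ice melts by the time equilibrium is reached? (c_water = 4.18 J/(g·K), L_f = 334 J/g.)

Water can give up m c ΔT = 276·4.18·52.5 = 60568 J before reaching 0 °C.
Fully melting the ice requires m_ice L_f = 632·334 = 211088 J.
Since 60568 < 211088 J, not all the ice melts; equilibrium is at 0 °C.
m_melted·334 = 60568  ⇒  m_melted ≈ 181.3 g.

m_melted ≈ 181 g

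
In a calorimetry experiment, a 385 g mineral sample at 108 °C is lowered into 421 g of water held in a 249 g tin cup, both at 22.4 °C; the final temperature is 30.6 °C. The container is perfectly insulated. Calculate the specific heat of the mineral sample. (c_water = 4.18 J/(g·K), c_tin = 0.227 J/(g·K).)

c ≈ 0.5 J/(g·K)

Conservation of energy gives ΣQ = 0:
385×c×(30.6 − 108) + 421×4.18×(30.6 − 22.4) + 249×0.227×(30.6 − 22.4) = 0
-29799 c = -14894
c = -14894/-29799 ≈ 0.4998 J/(g·K)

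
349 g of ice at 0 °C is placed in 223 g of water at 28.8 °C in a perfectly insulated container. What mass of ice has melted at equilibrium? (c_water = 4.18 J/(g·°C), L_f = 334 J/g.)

Cooling the water to 0 °C releases 223·4.18·28.8 = 26846 J.
Melting all 349 g of ice would need 349·334 = 116566 J.
That's not enough to melt it all — equilibrium is at 0 °C with ice remaining.
m_melt = 26846 / L_f = 80.38 g.

m_melted ≈ 80.4 g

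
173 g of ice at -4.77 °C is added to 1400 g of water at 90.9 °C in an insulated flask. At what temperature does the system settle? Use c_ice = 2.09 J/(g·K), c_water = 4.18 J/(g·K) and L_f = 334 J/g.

T_f ≈ 71.9 °C

Heat gained plus heat lost sum to zero:
warm ice to 0 °C: 173×2.09×(0 − (-4.77)) = 1724.7; latent heat to melt: 173×334 = 57782; warm the meltwater: 723.14 T; water: 5852(T − 90.9)
6575.1 T = 531947 − 59507 = 472440
T ≈ 71.85 °C — above 0 °C, consistent with complete melting.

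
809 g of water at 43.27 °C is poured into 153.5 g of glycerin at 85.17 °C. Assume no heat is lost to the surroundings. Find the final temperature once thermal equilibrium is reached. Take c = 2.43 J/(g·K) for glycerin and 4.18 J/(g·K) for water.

T_f ≈ 47.4 °C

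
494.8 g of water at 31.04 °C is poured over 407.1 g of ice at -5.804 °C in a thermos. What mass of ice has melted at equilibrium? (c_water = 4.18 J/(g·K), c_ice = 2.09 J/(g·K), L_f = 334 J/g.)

m_melted ≈ 177 g

Cooling the water to 0 °C releases 494.8·4.18·31.04 = 64199 J.
Of that, 407.1·2.09·5.804 = 4938.3 J goes to bring the ice to 0 °C, leaving 59261 J.
To melt every bit of ice: 407.1·334 = 135971 J.
59261 J < 135971 J, so only part of the ice melts and the system sits at 0 °C.
Mass melted = 59261/334 ≈ 177.4 g.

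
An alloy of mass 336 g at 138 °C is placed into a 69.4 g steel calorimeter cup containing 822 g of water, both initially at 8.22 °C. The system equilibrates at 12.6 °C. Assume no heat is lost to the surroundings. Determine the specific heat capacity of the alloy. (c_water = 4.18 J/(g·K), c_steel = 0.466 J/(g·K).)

Let T be the final temperature. ΣQ_i = 0:
336×c×(12.6 − 138) + 822×4.18×(12.6 − 8.22) + 69.4×0.466×(12.6 − 8.22) = 0
-42134 c = -15191
c = -15191/-42134 ≈ 0.3605 J/(g·K)

c ≈ 0.361 J/(g·K)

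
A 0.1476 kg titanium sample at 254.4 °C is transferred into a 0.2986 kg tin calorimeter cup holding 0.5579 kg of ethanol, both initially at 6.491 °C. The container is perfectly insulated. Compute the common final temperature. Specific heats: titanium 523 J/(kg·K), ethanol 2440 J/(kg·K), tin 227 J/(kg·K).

T_f ≈ 19.2 °C

Heat gained plus heat lost sum to zero:
0.1476×523×(T − 254.4) + 0.5579×2440×(T − 6.491) + 0.2986×227×(T − 6.491) = 0
77.19(T − 254.4) + 1361.3(T − 6.491) + 67.78(T − 6.491) = 0
(77.19 + 1361.3 + 67.78) T = 77.19×254.4 + 1361.3×6.491 + 67.78×6.491
T ≈ 19.20 °C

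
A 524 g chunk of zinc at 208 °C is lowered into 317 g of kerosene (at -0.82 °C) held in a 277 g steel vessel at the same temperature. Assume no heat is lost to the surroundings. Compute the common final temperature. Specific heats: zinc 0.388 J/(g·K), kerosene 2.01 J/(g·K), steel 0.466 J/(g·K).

T_f ≈ 43.0 °C

Energy conservation, ΣQ = 0:
524·0.388·(T − 208) + 317·2.01·(T − (-0.82)) + 277·0.466·(T − (-0.82)) = 0
969.56 T = 41661
T = 41661 / 969.56 = 43 °C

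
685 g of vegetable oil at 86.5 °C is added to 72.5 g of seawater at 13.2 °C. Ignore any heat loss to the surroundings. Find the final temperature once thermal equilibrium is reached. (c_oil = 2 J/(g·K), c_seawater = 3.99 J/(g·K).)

Conservation of energy gives ΣQ = 0:
685*2*(T − 86.5) + 72.5*3.99*(T − 13.2) = 0
1370(T − 86.5) + 289.28(T − 13.2) = 0
(1370 + 289.28) T = 1370*86.5 + 289.28*13.2
T ≈ 73.72 °C

T_f ≈ 73.7 °C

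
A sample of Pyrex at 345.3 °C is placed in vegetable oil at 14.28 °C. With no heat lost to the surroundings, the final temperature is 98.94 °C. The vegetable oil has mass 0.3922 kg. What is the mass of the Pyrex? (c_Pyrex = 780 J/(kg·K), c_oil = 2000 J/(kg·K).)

m ≈ 0.346 kg

Setting the total heat transfer to zero:
m·780·(98.94 − 345.3) + 0.3922·2000·(98.94 − 14.28) = 0
-192161 m = -66407
m = -66407/-192161 ≈ 0.3456 kg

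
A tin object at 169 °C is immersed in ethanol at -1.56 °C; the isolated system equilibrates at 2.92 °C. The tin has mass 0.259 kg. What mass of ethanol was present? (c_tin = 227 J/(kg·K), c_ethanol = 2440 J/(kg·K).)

Heat gained plus heat lost sum to zero:
0.259·227·(2.92 − 169) + m·2440·(2.92 − (-1.56)) = 0
10931 m = 9764.3
m = 9764.3/10931 ≈ 0.8933 kg

m ≈ 0.893 kg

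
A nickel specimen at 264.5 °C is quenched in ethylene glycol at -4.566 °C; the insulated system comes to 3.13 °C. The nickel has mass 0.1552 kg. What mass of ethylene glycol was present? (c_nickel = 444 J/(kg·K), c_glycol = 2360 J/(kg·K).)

m ≈ 0.992 kg

Net heat exchanged in the isolated system is zero:
0.1552×444×(3.13 − 264.5) + m×2360×(3.13 − (-4.566)) = 0
18163 m = 18011
m = 18011/18163 ≈ 0.9916 kg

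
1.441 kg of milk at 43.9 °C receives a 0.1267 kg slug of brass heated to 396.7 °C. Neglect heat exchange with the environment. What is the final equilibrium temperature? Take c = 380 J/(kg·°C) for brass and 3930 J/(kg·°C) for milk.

T_f ≈ 46.9 °C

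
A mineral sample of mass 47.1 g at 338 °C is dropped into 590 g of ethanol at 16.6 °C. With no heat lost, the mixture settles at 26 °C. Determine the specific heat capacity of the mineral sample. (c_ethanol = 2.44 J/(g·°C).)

c ≈ 0.921 J/(g·°C)

Energy conservation, ΣQ = 0:
47.1·c·(26 − 338) + 590·2.44·(26 − 16.6) = 0
-14695 c = -13532
c = -13532/-14695 ≈ 0.9209 J/(g·°C)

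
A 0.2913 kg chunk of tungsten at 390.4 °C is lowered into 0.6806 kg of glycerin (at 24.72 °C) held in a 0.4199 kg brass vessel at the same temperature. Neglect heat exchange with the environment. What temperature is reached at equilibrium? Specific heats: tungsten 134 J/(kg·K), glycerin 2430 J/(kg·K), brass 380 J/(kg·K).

Energy conservation, ΣQ = 0:
0.2913·134·(T − 390.4) + 0.6806·2430·(T − 24.72) + 0.4199·380·(T − 24.72) = 0
39.03(T − 390.4) + 1653.9(T − 24.72) + 159.56(T − 24.72) = 0
(39.03 + 1653.9 + 159.56) T = 39.03·390.4 + 1653.9·24.72 + 159.56·24.72
T = 60067/1852.5 ≈ 32.43 °C

T_f ≈ 32.4 °C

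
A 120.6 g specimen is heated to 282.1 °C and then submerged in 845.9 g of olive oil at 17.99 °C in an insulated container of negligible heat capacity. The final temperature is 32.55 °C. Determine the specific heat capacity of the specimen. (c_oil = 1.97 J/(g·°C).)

c ≈ 0.806 J/(g·°C)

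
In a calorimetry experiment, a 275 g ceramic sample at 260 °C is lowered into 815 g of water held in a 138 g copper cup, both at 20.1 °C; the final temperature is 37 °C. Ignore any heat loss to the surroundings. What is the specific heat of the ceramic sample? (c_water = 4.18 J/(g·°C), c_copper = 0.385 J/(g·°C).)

c ≈ 0.953 J/(g·°C)

Heat gained plus heat lost sum to zero:
275·c·(37 − 260) + 815·4.18·(37 − 20.1) + 138·0.385·(37 − 20.1) = 0
-61325 c = -58471
c = -58471/-61325 ≈ 0.9535 J/(g·°C)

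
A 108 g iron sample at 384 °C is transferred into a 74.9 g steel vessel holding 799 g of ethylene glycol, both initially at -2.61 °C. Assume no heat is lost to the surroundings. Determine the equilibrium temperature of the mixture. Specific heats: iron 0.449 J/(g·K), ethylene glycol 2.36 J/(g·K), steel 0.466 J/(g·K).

T_f ≈ 6.9 °C

Setting the total heat transfer to zero:
108×0.449×(T − 384) + 799×2.36×(T − (-2.61)) + 74.9×0.466×(T − (-2.61)) = 0
48.49(T − 384) + 1885.6(T − (-2.61)) + 34.9(T − (-2.61)) = 0
1969 T = 13608
T = 13608 / 1969 = 6.91 °C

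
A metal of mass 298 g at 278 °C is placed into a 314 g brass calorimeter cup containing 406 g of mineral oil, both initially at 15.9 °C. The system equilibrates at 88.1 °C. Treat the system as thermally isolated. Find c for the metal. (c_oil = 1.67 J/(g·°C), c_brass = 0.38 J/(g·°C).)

c ≈ 1.02 J/(g·°C)

Taking heat into each body as positive, Σ m c ΔT = 0:
298·c·(88.1 − 278) + 406·1.67·(88.1 − 15.9) + 314·0.38·(88.1 − 15.9) = 0
-56590 c = -57568
c = -57568/-56590 ≈ 1.017 J/(g·°C)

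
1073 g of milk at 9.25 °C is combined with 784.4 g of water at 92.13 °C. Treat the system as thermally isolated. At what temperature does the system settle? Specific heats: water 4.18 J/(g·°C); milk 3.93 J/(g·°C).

T_f ≈ 45.5 °C

Heat gained plus heat lost sum to zero:
784.4×4.18×(T − 92.13) + 1073×3.93×(T − 9.25) = 0
3278.8(T − 92.13) + 4216.9(T − 9.25) = 0
(3278.8 + 4216.9) T = 3278.8×92.13 + 4216.9×9.25
T ≈ 45.50 °C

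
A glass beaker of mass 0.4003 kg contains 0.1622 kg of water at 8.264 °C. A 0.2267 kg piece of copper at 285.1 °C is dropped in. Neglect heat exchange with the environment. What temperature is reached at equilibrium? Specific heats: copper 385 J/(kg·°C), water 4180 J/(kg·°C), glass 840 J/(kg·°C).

Energy conservation, ΣQ = 0:
0.2267·385·(T − 285.1) + 0.1622·4180·(T − 8.264) + 0.4003·840·(T − 8.264) = 0
1101.5 T = 33265
T ≈ 30.20 °C

T_f ≈ 30.2 °C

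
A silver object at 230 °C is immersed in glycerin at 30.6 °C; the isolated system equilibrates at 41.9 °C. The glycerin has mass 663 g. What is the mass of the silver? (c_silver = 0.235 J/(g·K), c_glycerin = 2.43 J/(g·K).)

Heat gained plus heat lost sum to zero:
m×0.235×(41.9 − 230) + 663×2.43×(41.9 − 30.6) = 0
-44.2 m = -18205
m = -18205/-44.2 ≈ 411.9 g

m ≈ 412 g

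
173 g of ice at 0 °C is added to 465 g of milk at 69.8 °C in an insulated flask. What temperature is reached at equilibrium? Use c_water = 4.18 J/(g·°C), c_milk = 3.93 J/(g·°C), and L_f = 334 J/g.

Energy balance with sensible and latent terms:
latent heat to melt: 173·334 = 57782
  meltwater 0→T: 173·4.18·T = 723.14 T
  milk: 1827.5(T − 69.8)
2550.6 T = 127556 − 57782 = 69774
T ≈ 27.36 °C — above 0 °C, consistent with complete melting.

T_f ≈ 27.4 °C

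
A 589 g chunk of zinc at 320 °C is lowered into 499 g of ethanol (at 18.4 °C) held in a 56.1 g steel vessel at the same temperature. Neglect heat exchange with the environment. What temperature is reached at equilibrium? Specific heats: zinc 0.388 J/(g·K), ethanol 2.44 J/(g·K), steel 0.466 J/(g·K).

Energy conservation, ΣQ = 0:
589×0.388×(T − 320) + 499×2.44×(T − 18.4) + 56.1×0.466×(T − 18.4) = 0
228.53(T − 320) + 1217.6(T − 18.4) + 26.14(T − 18.4) = 0
(228.53 + 1217.6 + 26.14) T = 228.53×320 + 1217.6×18.4 + 26.14×18.4
T = 96014/1472.2 ≈ 65.22 °C

T_f ≈ 65.2 °C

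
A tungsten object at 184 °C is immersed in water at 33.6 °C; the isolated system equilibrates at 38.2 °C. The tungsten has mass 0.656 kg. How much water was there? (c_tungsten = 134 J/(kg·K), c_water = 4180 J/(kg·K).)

m ≈ 0.667 kg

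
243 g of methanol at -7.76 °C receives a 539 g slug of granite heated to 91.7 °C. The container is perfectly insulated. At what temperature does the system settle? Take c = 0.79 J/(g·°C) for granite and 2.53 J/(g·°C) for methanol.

T_f ≈ 32.9 °C

With ΣQ=0 the equilibrium temperature is the m·c-weighted mean:
T_f = (425.81·91.7 + 614.79·(-7.76)) / (425.81 + 614.79)
    = 34276 / 1040.6 ≈ 32.94 °C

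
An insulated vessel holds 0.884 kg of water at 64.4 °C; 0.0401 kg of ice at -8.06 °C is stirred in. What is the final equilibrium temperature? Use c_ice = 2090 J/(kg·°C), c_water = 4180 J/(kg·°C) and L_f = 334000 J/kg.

T_f ≈ 58.0 °C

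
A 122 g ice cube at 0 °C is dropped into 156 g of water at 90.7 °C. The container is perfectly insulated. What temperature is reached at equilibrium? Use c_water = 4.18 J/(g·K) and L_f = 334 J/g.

T_f ≈ 15.8 °C

Energy conservation, ΣQ = 0:
latent heat to melt: 122×334 = 40748
  warm the meltwater: 509.96 T
  water cools: 156×4.18×(T − 90.7) = 652.08(T − 90.7)
1162 T = 59144 − 40748 = 18396
T ≈ 15.83 °C — above 0 °C, consistent with complete melting.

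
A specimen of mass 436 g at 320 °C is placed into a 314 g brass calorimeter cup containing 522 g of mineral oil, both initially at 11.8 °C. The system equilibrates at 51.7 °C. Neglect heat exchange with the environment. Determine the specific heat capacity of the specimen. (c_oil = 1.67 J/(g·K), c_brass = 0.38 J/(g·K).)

Let T be the final temperature. ΣQ_i = 0:
436×c×(51.7 − 320) + 522×1.67×(51.7 − 11.8) + 314×0.38×(51.7 − 11.8) = 0
-116979 c = -39543
c = -39543/-116979 ≈ 0.338 J/(g·K)

c ≈ 0.338 J/(g·K)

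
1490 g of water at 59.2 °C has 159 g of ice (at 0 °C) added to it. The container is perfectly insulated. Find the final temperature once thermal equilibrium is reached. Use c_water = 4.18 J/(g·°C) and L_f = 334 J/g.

T_f ≈ 45.8 °C

Energy conservation, ΣQ = 0:
latent heat to melt: 159×334 = 53106; meltwater 0→T: 159×4.18×T = 664.62 T; water cools: 1490×4.18×(T − 59.2) = 6228.2(T − 59.2)
6892.8 T = 368709 − 53106 = 315603
T ≈ 45.79 °C — above 0 °C, consistent with complete melting.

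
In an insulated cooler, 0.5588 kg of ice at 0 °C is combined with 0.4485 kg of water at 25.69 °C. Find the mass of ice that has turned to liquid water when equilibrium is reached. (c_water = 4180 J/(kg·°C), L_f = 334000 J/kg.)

m_melted ≈ 0.144 kg

Water can give up m c ΔT = 0.4485×4180×25.69 = 48162 J before reaching 0 °C.
Melting all 0.5588 kg of ice would need 0.5588×334000 = 186639 J.
48162 J < 186639 J, so only part of the ice melts and the system sits at 0 °C.
m_melted×334000 = 48162  ⇒  m_melted ≈ 0.1442 kg.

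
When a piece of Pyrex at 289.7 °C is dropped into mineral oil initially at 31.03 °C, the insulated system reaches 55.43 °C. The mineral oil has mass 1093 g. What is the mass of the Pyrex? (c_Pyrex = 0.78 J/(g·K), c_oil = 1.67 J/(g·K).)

m ≈ 244 g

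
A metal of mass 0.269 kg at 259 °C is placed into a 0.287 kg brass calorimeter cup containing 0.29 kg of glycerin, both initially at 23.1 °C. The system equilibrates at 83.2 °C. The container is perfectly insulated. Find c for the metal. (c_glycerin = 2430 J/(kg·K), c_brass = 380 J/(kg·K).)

Net heat exchanged in the isolated system is zero:
0.269×c×(83.2 − 259) + 0.29×2430×(83.2 − 23.1) + 0.287×380×(83.2 − 23.1) = 0
-47.29 c = -48907
c = -48907/-47.29 ≈ 1034 J/(kg·K)

c ≈ 1030 J/(kg·K)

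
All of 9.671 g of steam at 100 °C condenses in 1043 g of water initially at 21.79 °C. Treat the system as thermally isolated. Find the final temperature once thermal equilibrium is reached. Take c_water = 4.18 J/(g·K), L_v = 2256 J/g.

Setting the total heat transfer to zero:
steam→water at 100 °C releases m L_v = 9.671×2256 = 21818
  condensate cools 100→T: 9.671×4.18×(T − 100) = 40.42(T − 100)
  original water: 4359.7(T − 21.79)
4400.2 T = 21818 + 4042.5 + 94999 = 120859
T ≈ 27.47 °C — below 100 °C, confirming all the steam condensed.

T_f ≈ 27.5 °C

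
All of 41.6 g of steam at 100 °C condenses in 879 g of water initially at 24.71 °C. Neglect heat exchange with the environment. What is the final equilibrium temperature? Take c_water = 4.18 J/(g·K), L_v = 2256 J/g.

T_f ≈ 52.5 °C

Energy balance with sensible and latent terms:
steam→water at 100 °C releases m L_v = 41.6×2256 = 93850; condensate cools 100→T: 41.6×4.18×(T − 100) = 173.89(T − 100); water warms: 879×4.18×(T − 24.71) = 3674.2(T − 24.71)
3848.1 T = 93850 + 17389 + 90790 = 202028
T ≈ 52.50 °C (< 100 °C, so full condensation is consistent).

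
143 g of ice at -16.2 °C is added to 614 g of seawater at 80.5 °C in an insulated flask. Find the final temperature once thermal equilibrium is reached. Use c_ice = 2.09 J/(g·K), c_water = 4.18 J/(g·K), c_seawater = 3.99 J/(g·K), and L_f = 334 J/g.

T_f ≈ 47.5 °C

Setting the total heat transfer to zero:
ice -16.2→0 °C: 143×2.09×16.2 = 4841.7; fusion: m_ice L_f = 143×334 = 47762; warm the meltwater: 597.74 T; seawater cools: 614×3.99×(T − 80.5) = 2449.9(T − 80.5)
3047.6 T = 197214 − 52604 = 144610
T ≈ 47.45 °C (positive, so assuming full melt was valid).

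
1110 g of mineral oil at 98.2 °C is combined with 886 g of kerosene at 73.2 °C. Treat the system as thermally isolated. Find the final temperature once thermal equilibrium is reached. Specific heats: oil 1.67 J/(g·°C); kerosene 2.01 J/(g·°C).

Heat lost by the oil equals heat gained by the kerosene:
1110·1.67·(98.2 − T) = 886·2.01·(T − 73.2)
1853.7(98.2 − T) = 1780.9(T − 73.2)
3634.6 T = 312392  ⇒  T ≈ 85.95 °C

T_f ≈ 86.0 °C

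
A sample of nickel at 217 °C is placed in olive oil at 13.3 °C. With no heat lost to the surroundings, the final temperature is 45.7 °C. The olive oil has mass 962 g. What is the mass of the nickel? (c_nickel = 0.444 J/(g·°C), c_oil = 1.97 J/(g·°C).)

m ≈ 807 g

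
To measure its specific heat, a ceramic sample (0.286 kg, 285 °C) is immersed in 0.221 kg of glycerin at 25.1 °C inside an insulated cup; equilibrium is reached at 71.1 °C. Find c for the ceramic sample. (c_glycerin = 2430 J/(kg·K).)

c ≈ 404 J/(kg·K)

m_s c (T_s − T_f) = m_glycerin c_glycerin (T_f − T_0):
0.286·c·(285 − 71.1) = 0.221·2430·(71.1 − 25.1)
61.18 c = 24703  ⇒  c ≈ 403.8 J/(kg·K)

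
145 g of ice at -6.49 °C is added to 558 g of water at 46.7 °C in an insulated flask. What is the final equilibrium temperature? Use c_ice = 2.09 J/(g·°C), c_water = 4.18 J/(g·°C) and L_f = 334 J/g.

Taking heat into each body as positive, Σ m c ΔT = 0:
warm ice to 0 °C: 145·2.09·(0 − (-6.49)) = 1966.8
  melt ice: 145·334 = 48430
  meltwater 0→T: 145·4.18·T = 606.1 T
  water: 2332.4(T − 46.7)
2938.5 T = 108925 − 50397 = 58528
T ≈ 19.92 °C. Since T > 0 °C, the all-ice-melts assumption holds.

T_f ≈ 19.9 °C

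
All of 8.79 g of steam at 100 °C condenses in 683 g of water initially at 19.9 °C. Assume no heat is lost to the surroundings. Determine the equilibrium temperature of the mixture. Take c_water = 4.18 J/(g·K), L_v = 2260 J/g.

Conservation of energy gives ΣQ = 0:
steam→water at 100 °C releases m L_v = 8.79·2260 = 19865
  condensate cools 100→T: 8.79·4.18·(T − 100) = 36.74(T − 100)
  water warms: 683·4.18·(T − 19.9) = 2854.9(T − 19.9)
2891.7 T = 19865 + 3674.2 + 56813 = 80353
T ≈ 27.79 °C — below 100 °C, confirming all the steam condensed.

T_f ≈ 27.8 °C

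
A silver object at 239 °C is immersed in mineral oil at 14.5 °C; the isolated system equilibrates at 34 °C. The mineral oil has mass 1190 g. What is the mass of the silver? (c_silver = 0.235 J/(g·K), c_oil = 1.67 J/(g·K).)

Heat lost by the silver = heat gained by the oil:
m×0.235×(239 − 34) = 1190×1.67×(34 − 14.5)
48.17 m = 38752  ⇒  m ≈ 804.4 g

m ≈ 804 g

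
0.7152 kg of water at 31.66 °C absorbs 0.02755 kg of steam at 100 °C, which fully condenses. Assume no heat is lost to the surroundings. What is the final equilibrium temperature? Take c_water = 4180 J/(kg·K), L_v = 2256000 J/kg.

T_f ≈ 54.2 °C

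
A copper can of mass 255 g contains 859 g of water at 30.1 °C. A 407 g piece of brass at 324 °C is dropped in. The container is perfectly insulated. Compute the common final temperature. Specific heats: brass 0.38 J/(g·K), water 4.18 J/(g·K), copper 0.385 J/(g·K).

T_f ≈ 41.9 °C

Taking heat into each body as positive, Σ m c ΔT = 0:
407*0.38*(T − 324) + 859*4.18*(T − 30.1) + 255*0.385*(T − 30.1) = 0
3843.5 T = 161143
T = 161143/3843.5 ≈ 41.93 °C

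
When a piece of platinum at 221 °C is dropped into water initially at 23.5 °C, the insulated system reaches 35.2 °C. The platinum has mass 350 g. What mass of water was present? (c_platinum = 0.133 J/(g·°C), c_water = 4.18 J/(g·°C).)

m ≈ 177 g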